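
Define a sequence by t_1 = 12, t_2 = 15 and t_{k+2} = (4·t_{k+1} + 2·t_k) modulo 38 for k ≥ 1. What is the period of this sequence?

t_1 = 12; t_2 = 15; t_3 = 8; t_4 = 24; t_5 = 36; t_6 = 2; t_7 = 4; t_8 = 20; t_9 = 12; t_{10} = 12; t_{11} = 34; t_{12} = 8; t_{13} = 24.
Since (t_{12}, t_{13}) = (t_3, t_4) = (8, 24) (two consecutive terms determine the rest), the sequence is eventually periodic: after a pre-period of length 2 it cycles with period 9.

9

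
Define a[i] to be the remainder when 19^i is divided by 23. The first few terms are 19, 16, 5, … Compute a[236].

12

a[1] = 19, a[2] = 16, a[3] = 5, a[4] = 3, a[5] = 11, a[6] = 2, a[7] = 15, a[8] = 9, a[9] = 10, a[10] = 6, a[11] = 22, a[12] = 4, a[13] = 7, a[14] = 18, a[15] = 20, a[16] = 12, a[17] = 21, a[18] = 8, a[19] = 14, a[20] = 13, a[21] = 17, a[22] = 1, a[23] = 19.
The sequence repeats with period 22.
So a[236] = a[1 + ((236-1) mod 22)] = a[16] = 12.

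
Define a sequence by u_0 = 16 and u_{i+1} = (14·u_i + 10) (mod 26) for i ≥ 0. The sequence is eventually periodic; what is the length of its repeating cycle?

13

Listing terms: u_0 = 16, u_1 = 0, u_2 = 10, u_3 = 20, u_4 = 4, u_5 = 14, u_6 = 24, u_7 = 8, u_8 = 18, u_9 = 2, u_{10} = 12, u_{11} = 22, u_{12} = 6, u_{13} = 16.
The sequence repeats with period 13.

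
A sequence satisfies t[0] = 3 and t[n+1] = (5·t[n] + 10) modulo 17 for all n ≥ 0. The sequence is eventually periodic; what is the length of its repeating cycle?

Listing terms: t[0] = 3; t[1] = 8; t[2] = 16; t[3] = 5; t[4] = 1; t[5] = 15; t[6] = 0; t[7] = 10; t[8] = 9; t[9] = 4; t[10] = 13; t[11] = 7; t[12] = 11; t[13] = 14; t[14] = 12; t[15] = 2; t[16] = 3.
Since t[16] = t[0] = 3, the sequence is periodic with period 16.

16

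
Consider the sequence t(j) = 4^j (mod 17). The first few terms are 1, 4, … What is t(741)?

t(0) = 1, t(1) = 4, t(2) = 16, t(3) = 13, t(4) = 1.
Since t(4) = t(0) = 1, the sequence is periodic with period 4.
So t(741) = t(0 + ((741-0) mod 4)) = t(1) = 4.

4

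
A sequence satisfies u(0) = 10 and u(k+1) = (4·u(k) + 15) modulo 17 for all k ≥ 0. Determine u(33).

We have u(0) = 10,  u(1) = 4,  u(2) = 14,  u(3) = 3,  u(4) = 10.
Since u(4) = u(0) = 10, the sequence is periodic with period 4.
(33 - 0) mod 4 = 1, so u(33) = u(1) = 4.

4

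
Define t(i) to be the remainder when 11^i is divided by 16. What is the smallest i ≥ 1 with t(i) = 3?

t(0) = 1; t(1) = 11; t(2) = 9; t(3) = 3; t(4) = 1.
The sequence repeats with period 4.
The value 3 first appears (with i ≥ 1) at t(3).

3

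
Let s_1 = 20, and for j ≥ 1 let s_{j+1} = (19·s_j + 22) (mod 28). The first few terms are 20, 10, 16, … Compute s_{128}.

We have s_1 = 20; s_2 = 10; s_3 = 16; s_4 = 18; s_5 = 0; s_6 = 22; s_7 = 20.
The sequence repeats with period 6.
So s_{128} = s_{1 + ((128-1) mod 6)} = s_2 = 10.

10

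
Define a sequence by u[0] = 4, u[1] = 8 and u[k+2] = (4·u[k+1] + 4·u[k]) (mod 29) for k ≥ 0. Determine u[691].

Computing terms: u[0] = 4,  u[1] = 8,  u[2] = 19,  u[3] = 21,  u[4] = 15,  u[5] = 28,  u[6] = 27,  u[7] = 17,  u[8] = 2,  u[9] = 18,  u[10] = 22,  u[11] = 15,  u[12] = 3,  u[13] = 14,  u[14] = 10,  u[15] = 9,  u[16] = 18,  u[17] = 21,  u[18] = 11,  u[19] = 12,  u[20] = 5,  u[21] = 10,  u[22] = 2,  u[23] = 19,  u[24] = 26,  u[25] = 6,  u[26] = 12,  u[27] = 14,  u[28] = 17,  u[29] = 8,  u[30] = 13,  u[31] = 26,  u[32] = 11,  u[33] = 3,  u[34] = 27,  u[35] = 4,  u[36] = 8.
The sequence repeats with period 35.
So u[691] = u[0 + ((691-0) mod 35)] = u[26] = 12.

12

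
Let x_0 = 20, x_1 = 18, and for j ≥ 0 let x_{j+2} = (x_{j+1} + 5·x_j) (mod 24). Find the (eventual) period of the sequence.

x_0 = 20,  x_1 = 18,  x_2 = 22,  x_3 = 16,  x_4 = 6,  x_5 = 14,  x_6 = 20,  x_7 = 18.
Since (x_6, x_7) = (x_0, x_1) = (20, 18) (two consecutive terms determine the rest), the sequence is periodic with period 6.

6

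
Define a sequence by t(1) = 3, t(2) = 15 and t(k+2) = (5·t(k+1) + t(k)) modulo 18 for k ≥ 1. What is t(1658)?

We have t(1) = 3,  t(2) = 15,  t(3) = 6,  t(4) = 9,  t(5) = 15,  t(6) = 12,  t(7) = 3,  t(8) = 9,  t(9) = 12,  t(10) = 15,  t(11) = 15,  t(12) = 0,  t(13) = 15,  t(14) = 3,  t(15) = 12,  t(16) = 9,  t(17) = 3,  t(18) = 6,  t(19) = 15,  t(20) = 9,  t(21) = 6,  t(22) = 3,  t(23) = 3,  t(24) = 0,  t(25) = 3,  t(26) = 15.
Since (t(25), t(26)) = (t(1), t(2)) = (3, 15) (two consecutive terms determine the rest), the sequence is periodic with period 24.
(1658 - 1) mod 24 = 1, so t(1658) = t(2) = 15.

15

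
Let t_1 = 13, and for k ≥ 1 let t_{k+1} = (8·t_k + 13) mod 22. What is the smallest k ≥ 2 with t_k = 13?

t_1 = 13; t_2 = 7; t_3 = 3; t_4 = 15; t_5 = 1; t_6 = 21; t_7 = 5; t_8 = 9; t_9 = 19; t_{10} = 11; t_{11} = 13.
The sequence repeats with period 10.
The value 13 next appears (with k ≥ 2) at t_{11}.

11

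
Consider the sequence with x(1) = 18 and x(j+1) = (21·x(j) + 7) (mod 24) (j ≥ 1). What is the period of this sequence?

Computing terms: x(1) = 18; x(2) = 1; x(3) = 4; x(4) = 19; x(5) = 22; x(6) = 13; x(7) = 16; x(8) = 7; x(9) = 10; x(10) = 1.
Since x(10) = x(2) = 1, the sequence is eventually periodic: after a pre-period of length 1 it cycles with period 8.

8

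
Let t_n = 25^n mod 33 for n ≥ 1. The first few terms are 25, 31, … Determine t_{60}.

1

Computing terms: t_1 = 25,  t_2 = 31,  t_3 = 16,  t_4 = 4,  t_5 = 1,  t_6 = 25.
The sequence repeats with period 5.
So t_{60} = t_{1 + ((60-1) mod 5)} = t_5 = 1.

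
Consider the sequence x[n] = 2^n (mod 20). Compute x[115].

8

We have x[1] = 2, x[2] = 4, x[3] = 8, x[4] = 16, x[5] = 12, x[6] = 4.
Since x[6] = x[2] = 4, the sequence is eventually periodic: after a pre-period of length 1 it cycles with period 4.
For n ≥ 2, x[n] depends only on (n - 2) mod 4. (115 - 2) mod 4 = 1, so x[115] = x[3] = 8.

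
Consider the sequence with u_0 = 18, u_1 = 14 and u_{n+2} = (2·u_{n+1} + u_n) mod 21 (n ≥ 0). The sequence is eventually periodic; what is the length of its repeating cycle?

24

We have u_0 = 18; u_1 = 14; u_2 = 4; u_3 = 1; u_4 = 6; u_5 = 13; u_6 = 11; u_7 = 14; u_8 = 18; u_9 = 8; u_{10} = 13; u_{11} = 13; u_{12} = 18; u_{13} = 7; u_{14} = 11; u_{15} = 8; u_{16} = 6; u_{17} = 20; u_{18} = 4; u_{19} = 7; u_{20} = 18; u_{21} = 1; u_{22} = 20; u_{23} = 20; u_{24} = 18; u_{25} = 14.
Since (u_{24}, u_{25}) = (u_0, u_1) = (18, 14) (two consecutive terms determine the rest), the sequence is periodic with period 24.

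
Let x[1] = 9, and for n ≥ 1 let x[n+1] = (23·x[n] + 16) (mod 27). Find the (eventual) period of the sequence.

Listing terms: x[1] = 9; x[2] = 7; x[3] = 15; x[4] = 10; x[5] = 3; x[6] = 4; x[7] = 0; x[8] = 16; x[9] = 6; x[10] = 19; x[11] = 21; x[12] = 13; x[13] = 18; x[14] = 25; x[15] = 24; x[16] = 1; x[17] = 12; x[18] = 22; x[19] = 9.
Since x[19] = x[1] = 9, the sequence is periodic with period 18.

18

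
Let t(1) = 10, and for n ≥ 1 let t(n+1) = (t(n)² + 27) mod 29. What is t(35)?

18

Computing terms: t(1) = 10; t(2) = 11; t(3) = 3; t(4) = 7; t(5) = 18; t(6) = 3.
Since t(6) = t(3) = 3, the sequence is eventually periodic: after a pre-period of length 2 it cycles with period 3.
For n ≥ 3, t(n) depends only on (n - 3) mod 3. (35 - 3) mod 3 = 2, so t(35) = t(5) = 18.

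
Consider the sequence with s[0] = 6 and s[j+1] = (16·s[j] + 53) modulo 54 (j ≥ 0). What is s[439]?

s[0] = 6; s[1] = 41; s[2] = 7; s[3] = 3; s[4] = 47; s[5] = 49; s[6] = 27; s[7] = 53; s[8] = 37; s[9] = 51; s[10] = 5; s[11] = 25; s[12] = 21; s[13] = 11; s[14] = 13; s[15] = 45; s[16] = 17; s[17] = 1; s[18] = 15; s[19] = 23; s[20] = 43; s[21] = 39; s[22] = 29; s[23] = 31; s[24] = 9; s[25] = 35; s[26] = 19; s[27] = 33; s[28] = 41.
Since s[28] = s[1] = 41, the sequence is eventually periodic: after a pre-period of length 1 it cycles with period 27.
For j ≥ 1, s[j] depends only on (j - 1) mod 27. (439 - 1) mod 27 = 6, so s[439] = s[7] = 53.

53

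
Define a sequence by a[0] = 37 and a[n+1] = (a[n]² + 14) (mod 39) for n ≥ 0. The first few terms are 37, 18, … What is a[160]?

We have a[0] = 37; a[1] = 18; a[2] = 26; a[3] = 27; a[4] = 2; a[5] = 18.
Since a[5] = a[1] = 18, the sequence is eventually periodic: after a pre-period of length 1 it cycles with period 4.
For n ≥ 1, a[n] depends only on (n - 1) mod 4. (160 - 1) mod 4 = 3, so a[160] = a[4] = 2.

2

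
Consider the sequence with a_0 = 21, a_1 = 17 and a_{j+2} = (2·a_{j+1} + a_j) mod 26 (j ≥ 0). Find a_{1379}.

a_0 = 21,  a_1 = 17,  a_2 = 3,  a_3 = 23,  a_4 = 23,  a_5 = 17,  a_6 = 5,  a_7 = 1,  a_8 = 7,  a_9 = 15,  a_{10} = 11,  a_{11} = 11,  a_{12} = 7,  a_{13} = 25,  a_{14} = 5,  a_{15} = 9,  a_{16} = 23,  a_{17} = 3,  a_{18} = 3,  a_{19} = 9,  a_{20} = 21,  a_{21} = 25,  a_{22} = 19,  a_{23} = 11,  a_{24} = 15,  a_{25} = 15,  a_{26} = 19,  a_{27} = 1,  a_{28} = 21,  a_{29} = 17.
Since (a_{28}, a_{29}) = (a_0, a_1) = (21, 17) (two consecutive terms determine the rest), the sequence is periodic with period 28.
(1379 - 0) mod 28 = 7, so a_{1379} = a_7 = 1.

1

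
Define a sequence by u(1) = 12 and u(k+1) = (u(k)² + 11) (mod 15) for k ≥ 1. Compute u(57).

Listing terms: u(1) = 12, u(2) = 5, u(3) = 6, u(4) = 2, u(5) = 0, u(6) = 11, u(7) = 12.
The sequence repeats with period 6.
(57 - 1) mod 6 = 2, so u(57) = u(3) = 6.

6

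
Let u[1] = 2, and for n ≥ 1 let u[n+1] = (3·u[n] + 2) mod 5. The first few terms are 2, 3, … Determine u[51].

1

Listing terms: u[1] = 2; u[2] = 3; u[3] = 1; u[4] = 0; u[5] = 2.
Since u[5] = u[1] = 2, the sequence is periodic with period 4.
(51 - 1) mod 4 = 2, so u[51] = u[3] = 1.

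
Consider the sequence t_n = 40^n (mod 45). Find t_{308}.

25

t_1 = 40; t_2 = 25; t_3 = 10; t_4 = 40.
The sequence repeats with period 3.
So t_{308} = t_{1 + ((308-1) mod 3)} = t_2 = 25.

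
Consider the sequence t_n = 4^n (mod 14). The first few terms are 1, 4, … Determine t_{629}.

2

t_0 = 1, t_1 = 4, t_2 = 2, t_3 = 8, t_4 = 4.
Since t_4 = t_1 = 4, the sequence is eventually periodic: after a pre-period of length 1 it cycles with period 3.
For n ≥ 1, t_n depends only on (n - 1) mod 3. (629 - 1) mod 3 = 1, so t_{629} = t_2 = 2.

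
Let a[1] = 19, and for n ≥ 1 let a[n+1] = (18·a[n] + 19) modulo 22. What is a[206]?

a[1] = 19,  a[2] = 9,  a[3] = 5,  a[4] = 21,  a[5] = 1,  a[6] = 15,  a[7] = 3,  a[8] = 7,  a[9] = 13,  a[10] = 11,  a[11] = 19.
The sequence repeats with period 10.
So a[206] = a[1 + ((206-1) mod 10)] = a[6] = 15.

15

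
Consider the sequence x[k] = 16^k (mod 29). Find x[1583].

16

We have x[0] = 1; x[1] = 16; x[2] = 24; x[3] = 7; x[4] = 25; x[5] = 23; x[6] = 20; x[7] = 1.
Since x[7] = x[0] = 1, the sequence is periodic with period 7.
(1583 - 0) mod 7 = 1, so x[1583] = x[1] = 16.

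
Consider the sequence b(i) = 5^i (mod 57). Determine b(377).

We have b(0) = 1,  b(1) = 5,  b(2) = 25,  b(3) = 11,  b(4) = 55,  b(5) = 47,  b(6) = 7,  b(7) = 35,  b(8) = 4,  b(9) = 20,  b(10) = 43,  b(11) = 44,  b(12) = 49,  b(13) = 17,  b(14) = 28,  b(15) = 26,  b(16) = 16,  b(17) = 23,  b(18) = 1.
The sequence repeats with period 18.
(377 - 0) mod 18 = 17, so b(377) = b(17) = 23.

23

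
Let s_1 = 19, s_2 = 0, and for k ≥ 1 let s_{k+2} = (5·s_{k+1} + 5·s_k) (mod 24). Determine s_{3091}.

We have s_1 = 19, s_2 = 0, s_3 = 23, s_4 = 19, s_5 = 18, s_6 = 17, s_7 = 7, s_8 = 0, s_9 = 11, s_{10} = 7, s_{11} = 18, s_{12} = 5, s_{13} = 19, s_{14} = 0.
Since (s_{13}, s_{14}) = (s_1, s_2) = (19, 0) (two consecutive terms determine the rest), the sequence is periodic with period 12.
(3091 - 1) mod 12 = 6, so s_{3091} = s_7 = 7.

7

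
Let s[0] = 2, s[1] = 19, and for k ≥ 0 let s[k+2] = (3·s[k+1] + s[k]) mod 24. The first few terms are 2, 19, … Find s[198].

2

Listing terms: s[0] = 2, s[1] = 19, s[2] = 11, s[3] = 4, s[4] = 23, s[5] = 1, s[6] = 2, s[7] = 7, s[8] = 23, s[9] = 4, s[10] = 11, s[11] = 13, s[12] = 2, s[13] = 19.
Since (s[12], s[13]) = (s[0], s[1]) = (2, 19) (two consecutive terms determine the rest), the sequence is periodic with period 12.
So s[198] = s[0 + ((198-0) mod 12)] = s[6] = 2.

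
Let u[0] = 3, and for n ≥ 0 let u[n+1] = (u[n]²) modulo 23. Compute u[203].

6

Listing terms: u[0] = 3,  u[1] = 9,  u[2] = 12,  u[3] = 6,  u[4] = 13,  u[5] = 8,  u[6] = 18,  u[7] = 2,  u[8] = 4,  u[9] = 16,  u[10] = 3.
Since u[10] = u[0] = 3, the sequence is periodic with period 10.
(203 - 0) mod 10 = 3, so u[203] = u[3] = 6.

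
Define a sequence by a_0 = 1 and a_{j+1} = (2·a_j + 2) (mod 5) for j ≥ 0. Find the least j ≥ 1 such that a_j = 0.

Listing terms: a_0 = 1, a_1 = 4, a_2 = 0, a_3 = 2, a_4 = 1.
The sequence repeats with period 4.
The value 0 first appears (with j ≥ 1) at a_2.

2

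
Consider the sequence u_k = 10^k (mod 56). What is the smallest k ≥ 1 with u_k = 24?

7

u_0 = 1,  u_1 = 10,  u_2 = 44,  u_3 = 48,  u_4 = 32,  u_5 = 40,  u_6 = 8,  u_7 = 24,  u_8 = 16,  u_9 = 48.
Since u_9 = u_3 = 48, the sequence is eventually periodic: after a pre-period of length 3 it cycles with period 6.
The value 24 first appears (with k ≥ 1) at u_7.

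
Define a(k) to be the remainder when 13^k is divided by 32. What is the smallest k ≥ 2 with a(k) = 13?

9

a(1) = 13,  a(2) = 9,  a(3) = 21,  a(4) = 17,  a(5) = 29,  a(6) = 25,  a(7) = 5,  a(8) = 1,  a(9) = 13.
The sequence repeats with period 8.
The value 13 next appears (with k ≥ 2) at a(9).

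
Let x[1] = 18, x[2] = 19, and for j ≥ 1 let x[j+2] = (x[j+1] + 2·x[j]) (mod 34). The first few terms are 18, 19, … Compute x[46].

15

Listing terms: x[1] = 18; x[2] = 19; x[3] = 21; x[4] = 25; x[5] = 33; x[6] = 15; x[7] = 13; x[8] = 9; x[9] = 1; x[10] = 19; x[11] = 21.
Since (x[10], x[11]) = (x[2], x[3]) = (19, 21) (two consecutive terms determine the rest), the sequence is eventually periodic: after a pre-period of length 1 it cycles with period 8.
For j ≥ 2, x[j] depends only on (j - 2) mod 8. (46 - 2) mod 8 = 4, so x[46] = x[6] = 15.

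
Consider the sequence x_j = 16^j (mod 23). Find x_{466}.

9

Computing terms: x_0 = 1,  x_1 = 16,  x_2 = 3,  x_3 = 2,  x_4 = 9,  x_5 = 6,  x_6 = 4,  x_7 = 18,  x_8 = 12,  x_9 = 8,  x_{10} = 13,  x_{11} = 1.
Since x_{11} = x_0 = 1, the sequence is periodic with period 11.
So x_{466} = x_{0 + ((466-0) mod 11)} = x_4 = 9.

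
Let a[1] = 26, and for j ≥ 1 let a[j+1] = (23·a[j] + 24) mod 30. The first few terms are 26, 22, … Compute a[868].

4

Computing terms: a[1] = 26, a[2] = 22, a[3] = 20, a[4] = 4, a[5] = 26.
The sequence repeats with period 4.
(868 - 1) mod 4 = 3, so a[868] = a[4] = 4.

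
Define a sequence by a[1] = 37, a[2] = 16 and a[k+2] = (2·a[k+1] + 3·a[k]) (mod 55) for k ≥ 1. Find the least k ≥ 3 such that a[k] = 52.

We have a[1] = 37,  a[2] = 16,  a[3] = 33,  a[4] = 4,  a[5] = 52,  a[6] = 6,  a[7] = 3,  a[8] = 24,  a[9] = 2,  a[10] = 21,  a[11] = 48,  a[12] = 49,  a[13] = 22,  a[14] = 26,  a[15] = 8,  a[16] = 39,  a[17] = 47,  a[18] = 46,  a[19] = 13,  a[20] = 54,  a[21] = 37,  a[22] = 16.
Since (a[21], a[22]) = (a[1], a[2]) = (37, 16) (two consecutive terms determine the rest), the sequence is periodic with period 20.
The value 52 first appears (with k ≥ 3) at a[5].

5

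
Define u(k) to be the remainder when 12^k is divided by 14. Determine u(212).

4

Listing terms: u(1) = 12,  u(2) = 4,  u(3) = 6,  u(4) = 2,  u(5) = 10,  u(6) = 8,  u(7) = 12.
Since u(7) = u(1) = 12, the sequence is periodic with period 6.
(212 - 1) mod 6 = 1, so u(212) = u(2) = 4.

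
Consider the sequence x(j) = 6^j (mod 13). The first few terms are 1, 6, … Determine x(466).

4

We have x(0) = 1, x(1) = 6, x(2) = 10, x(3) = 8, x(4) = 9, x(5) = 2, x(6) = 12, x(7) = 7, x(8) = 3, x(9) = 5, x(10) = 4, x(11) = 11, x(12) = 1.
The sequence repeats with period 12.
(466 - 0) mod 12 = 10, so x(466) = x(10) = 4.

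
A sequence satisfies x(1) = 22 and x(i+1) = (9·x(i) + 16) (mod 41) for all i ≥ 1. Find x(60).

28

We have x(1) = 22; x(2) = 9; x(3) = 15; x(4) = 28; x(5) = 22.
The sequence repeats with period 4.
(60 - 1) mod 4 = 3, so x(60) = x(4) = 28.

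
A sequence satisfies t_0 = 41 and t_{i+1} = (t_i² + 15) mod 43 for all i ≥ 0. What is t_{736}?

21

Listing terms: t_0 = 41, t_1 = 19, t_2 = 32, t_3 = 7, t_4 = 21, t_5 = 26, t_6 = 3, t_7 = 24, t_8 = 32.
Since t_8 = t_2 = 32, the sequence is eventually periodic: after a pre-period of length 2 it cycles with period 6.
For i ≥ 2, t_i depends only on (i - 2) mod 6. (736 - 2) mod 6 = 2, so t_{736} = t_4 = 21.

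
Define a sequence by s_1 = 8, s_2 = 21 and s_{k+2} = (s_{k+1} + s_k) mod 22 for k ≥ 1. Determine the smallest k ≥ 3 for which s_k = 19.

s_1 = 8, s_2 = 21, s_3 = 7, s_4 = 6, s_5 = 13, s_6 = 19, s_7 = 10, s_8 = 7, s_9 = 17, s_{10} = 2, s_{11} = 19, s_{12} = 21, s_{13} = 18, s_{14} = 17, s_{15} = 13, s_{16} = 8, s_{17} = 21.
The sequence repeats with period 15.
The value 19 first appears (with k ≥ 3) at s_6.

6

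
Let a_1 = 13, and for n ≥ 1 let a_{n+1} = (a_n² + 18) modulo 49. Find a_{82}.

We have a_1 = 13, a_2 = 40, a_3 = 1, a_4 = 19, a_5 = 36, a_6 = 40.
Since a_6 = a_2 = 40, the sequence is eventually periodic: after a pre-period of length 1 it cycles with period 4.
For n ≥ 2, a_n depends only on (n - 2) mod 4. (82 - 2) mod 4 = 0, so a_{82} = a_2 = 40.

40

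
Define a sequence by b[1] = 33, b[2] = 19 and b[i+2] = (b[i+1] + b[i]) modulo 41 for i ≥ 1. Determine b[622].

22

Computing terms: b[1] = 33, b[2] = 19, b[3] = 11, b[4] = 30, b[5] = 0, b[6] = 30, b[7] = 30, b[8] = 19, b[9] = 8, b[10] = 27, b[11] = 35, b[12] = 21, b[13] = 15, b[14] = 36, b[15] = 10, b[16] = 5, b[17] = 15, b[18] = 20, b[19] = 35, b[20] = 14, b[21] = 8, b[22] = 22, b[23] = 30, b[24] = 11, b[25] = 0, b[26] = 11, b[27] = 11, b[28] = 22, b[29] = 33, b[30] = 14, b[31] = 6, b[32] = 20, b[33] = 26, b[34] = 5, b[35] = 31, b[36] = 36, b[37] = 26, b[38] = 21, b[39] = 6, b[40] = 27, b[41] = 33, b[42] = 19.
Since (b[41], b[42]) = (b[1], b[2]) = (33, 19) (two consecutive terms determine the rest), the sequence is periodic with period 40.
So b[622] = b[1 + ((622-1) mod 40)] = b[22] = 22.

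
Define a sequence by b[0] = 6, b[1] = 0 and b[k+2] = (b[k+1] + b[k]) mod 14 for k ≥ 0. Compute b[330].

8

b[0] = 6, b[1] = 0, b[2] = 6, b[3] = 6, b[4] = 12, b[5] = 4, b[6] = 2, b[7] = 6, b[8] = 8, b[9] = 0, b[10] = 8, b[11] = 8, b[12] = 2, b[13] = 10, b[14] = 12, b[15] = 8, b[16] = 6, b[17] = 0.
Since (b[16], b[17]) = (b[0], b[1]) = (6, 0) (two consecutive terms determine the rest), the sequence is periodic with period 16.
(330 - 0) mod 16 = 10, so b[330] = b[10] = 8.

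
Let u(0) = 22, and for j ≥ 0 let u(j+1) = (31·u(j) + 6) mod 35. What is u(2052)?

Computing terms: u(0) = 22; u(1) = 23; u(2) = 19; u(3) = 0; u(4) = 6; u(5) = 17; u(6) = 8; u(7) = 9; u(8) = 5; u(9) = 21; u(10) = 27; u(11) = 3; u(12) = 29; u(13) = 30; u(14) = 26; u(15) = 7; u(16) = 13; u(17) = 24; u(18) = 15; u(19) = 16; u(20) = 12; u(21) = 28; u(22) = 34; u(23) = 10; u(24) = 1; u(25) = 2; u(26) = 33; u(27) = 14; u(28) = 20; u(29) = 31; u(30) = 22.
Since u(30) = u(0) = 22, the sequence is periodic with period 30.
So u(2052) = u(0 + ((2052-0) mod 30)) = u(12) = 29.

29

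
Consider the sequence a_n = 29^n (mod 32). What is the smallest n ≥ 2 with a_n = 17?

4

Listing terms: a_1 = 29,  a_2 = 9,  a_3 = 5,  a_4 = 17,  a_5 = 13,  a_6 = 25,  a_7 = 21,  a_8 = 1,  a_9 = 29.
The sequence repeats with period 8.
The value 17 first appears (with n ≥ 2) at a_4.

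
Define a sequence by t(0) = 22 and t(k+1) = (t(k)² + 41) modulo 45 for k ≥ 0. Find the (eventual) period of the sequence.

Listing terms: t(0) = 22, t(1) = 30, t(2) = 41, t(3) = 12, t(4) = 5, t(5) = 21, t(6) = 32, t(7) = 30.
Since t(7) = t(1) = 30, the sequence is eventually periodic: after a pre-period of length 1 it cycles with period 6.

6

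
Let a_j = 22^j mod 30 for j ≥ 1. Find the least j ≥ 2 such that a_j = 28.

Computing terms: a_1 = 22,  a_2 = 4,  a_3 = 28,  a_4 = 16,  a_5 = 22.
Since a_5 = a_1 = 22, the sequence is periodic with period 4.
The value 28 first appears (with j ≥ 2) at a_3.

3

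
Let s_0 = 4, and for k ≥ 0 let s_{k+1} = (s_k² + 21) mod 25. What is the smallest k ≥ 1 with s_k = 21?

3

Computing terms: s_0 = 4,  s_1 = 12,  s_2 = 15,  s_3 = 21,  s_4 = 12.
Since s_4 = s_1 = 12, the sequence is eventually periodic: after a pre-period of length 1 it cycles with period 3.
The value 21 first appears (with k ≥ 1) at s_3.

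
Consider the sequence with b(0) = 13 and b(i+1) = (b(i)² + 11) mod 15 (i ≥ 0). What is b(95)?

Listing terms: b(0) = 13, b(1) = 0, b(2) = 11, b(3) = 12, b(4) = 5, b(5) = 6, b(6) = 2, b(7) = 0.
Since b(7) = b(1) = 0, the sequence is eventually periodic: after a pre-period of length 1 it cycles with period 6.
For i ≥ 1, b(i) depends only on (i - 1) mod 6. (95 - 1) mod 6 = 4, so b(95) = b(5) = 6.

6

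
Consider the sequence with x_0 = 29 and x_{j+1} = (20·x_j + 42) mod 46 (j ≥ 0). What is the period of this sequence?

22

We have x_0 = 29,  x_1 = 24,  x_2 = 16,  x_3 = 40,  x_4 = 14,  x_5 = 0,  x_6 = 42,  x_7 = 8,  x_8 = 18,  x_9 = 34,  x_{10} = 32,  x_{11} = 38,  x_{12} = 20,  x_{13} = 28,  x_{14} = 4,  x_{15} = 30,  x_{16} = 44,  x_{17} = 2,  x_{18} = 36,  x_{19} = 26,  x_{20} = 10,  x_{21} = 12,  x_{22} = 6,  x_{23} = 24.
Since x_{23} = x_1 = 24, the sequence is eventually periodic: after a pre-period of length 1 it cycles with period 22.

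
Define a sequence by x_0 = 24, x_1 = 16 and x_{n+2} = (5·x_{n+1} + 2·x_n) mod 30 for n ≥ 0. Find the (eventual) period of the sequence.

Computing terms: x_0 = 24; x_1 = 16; x_2 = 8; x_3 = 12; x_4 = 16; x_5 = 14; x_6 = 12; x_7 = 28; x_8 = 14; x_9 = 6; x_{10} = 28; x_{11} = 2; x_{12} = 6; x_{13} = 4; x_{14} = 2; x_{15} = 18; x_{16} = 4; x_{17} = 26; x_{18} = 18; x_{19} = 22; x_{20} = 26; x_{21} = 24; x_{22} = 22; x_{23} = 8; x_{24} = 24; x_{25} = 16.
The sequence repeats with period 24.

24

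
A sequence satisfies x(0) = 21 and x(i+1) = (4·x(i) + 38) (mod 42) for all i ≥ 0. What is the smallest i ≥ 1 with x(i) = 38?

We have x(0) = 21,  x(1) = 38,  x(2) = 22,  x(3) = 0,  x(4) = 38.
Since x(4) = x(1) = 38, the sequence is eventually periodic: after a pre-period of length 1 it cycles with period 3.
The value 38 first appears (with i ≥ 1) at x(1).

1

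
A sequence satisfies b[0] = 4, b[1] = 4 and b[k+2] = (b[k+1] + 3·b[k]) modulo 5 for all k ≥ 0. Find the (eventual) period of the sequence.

Listing terms: b[0] = 4,  b[1] = 4,  b[2] = 1,  b[3] = 3,  b[4] = 1,  b[5] = 0,  b[6] = 3,  b[7] = 3,  b[8] = 2,  b[9] = 1,  b[10] = 2,  b[11] = 0,  b[12] = 1,  b[13] = 1,  b[14] = 4,  b[15] = 2,  b[16] = 4,  b[17] = 0,  b[18] = 2,  b[19] = 2,  b[20] = 3,  b[21] = 4,  b[22] = 3,  b[23] = 0,  b[24] = 4,  b[25] = 4.
The sequence repeats with period 24.

24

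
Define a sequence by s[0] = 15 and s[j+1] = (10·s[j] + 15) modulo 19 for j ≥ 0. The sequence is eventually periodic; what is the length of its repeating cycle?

s[0] = 15; s[1] = 13; s[2] = 12; s[3] = 2; s[4] = 16; s[5] = 4; s[6] = 17; s[7] = 14; s[8] = 3; s[9] = 7; s[10] = 9; s[11] = 10; s[12] = 1; s[13] = 6; s[14] = 18; s[15] = 5; s[16] = 8; s[17] = 0; s[18] = 15.
The sequence repeats with period 18.

18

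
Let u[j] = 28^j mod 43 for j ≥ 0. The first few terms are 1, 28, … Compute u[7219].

26

Computing terms: u[0] = 1; u[1] = 28; u[2] = 10; u[3] = 22; u[4] = 14; u[5] = 5; u[6] = 11; u[7] = 7; u[8] = 24; u[9] = 27; u[10] = 25; u[11] = 12; u[12] = 35; u[13] = 34; u[14] = 6; u[15] = 39; u[16] = 17; u[17] = 3; u[18] = 41; u[19] = 30; u[20] = 23; u[21] = 42; u[22] = 15; u[23] = 33; u[24] = 21; u[25] = 29; u[26] = 38; u[27] = 32; u[28] = 36; u[29] = 19; u[30] = 16; u[31] = 18; u[32] = 31; u[33] = 8; u[34] = 9; u[35] = 37; u[36] = 4; u[37] = 26; u[38] = 40; u[39] = 2; u[40] = 13; u[41] = 20; u[42] = 1.
The sequence repeats with period 42.
So u[7219] = u[0 + ((7219-0) mod 42)] = u[37] = 26.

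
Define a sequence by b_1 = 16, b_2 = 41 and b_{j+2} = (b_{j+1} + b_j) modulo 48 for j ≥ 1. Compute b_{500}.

29

Computing terms: b_1 = 16, b_2 = 41, b_3 = 9, b_4 = 2, b_5 = 11, b_6 = 13, b_7 = 24, b_8 = 37, b_9 = 13, b_{10} = 2, b_{11} = 15, b_{12} = 17, b_{13} = 32, b_{14} = 1, b_{15} = 33, b_{16} = 34, b_{17} = 19, b_{18} = 5, b_{19} = 24, b_{20} = 29, b_{21} = 5, b_{22} = 34, b_{23} = 39, b_{24} = 25, b_{25} = 16, b_{26} = 41.
Since (b_{25}, b_{26}) = (b_1, b_2) = (16, 41) (two consecutive terms determine the rest), the sequence is periodic with period 24.
So b_{500} = b_{1 + ((500-1) mod 24)} = b_{20} = 29.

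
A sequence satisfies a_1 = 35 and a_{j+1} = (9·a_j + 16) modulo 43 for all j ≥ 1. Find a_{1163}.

40

Computing terms: a_1 = 35,  a_2 = 30,  a_3 = 28,  a_4 = 10,  a_5 = 20,  a_6 = 24,  a_7 = 17,  a_8 = 40,  a_9 = 32,  a_{10} = 3,  a_{11} = 0,  a_{12} = 16,  a_{13} = 31,  a_{14} = 37,  a_{15} = 5,  a_{16} = 18,  a_{17} = 6,  a_{18} = 27,  a_{19} = 1,  a_{20} = 25,  a_{21} = 26,  a_{22} = 35.
Since a_{22} = a_1 = 35, the sequence is periodic with period 21.
(1163 - 1) mod 21 = 7, so a_{1163} = a_8 = 40.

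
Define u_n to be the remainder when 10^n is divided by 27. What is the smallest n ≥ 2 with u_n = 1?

Listing terms: u_1 = 10; u_2 = 19; u_3 = 1; u_4 = 10.
The sequence repeats with period 3.
The value 1 first appears (with n ≥ 2) at u_3.

3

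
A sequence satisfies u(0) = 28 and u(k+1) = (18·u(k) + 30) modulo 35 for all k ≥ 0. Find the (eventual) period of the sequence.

12

Listing terms: u(0) = 28, u(1) = 9, u(2) = 17, u(3) = 21, u(4) = 23, u(5) = 24, u(6) = 7, u(7) = 16, u(8) = 3, u(9) = 14, u(10) = 2, u(11) = 31, u(12) = 28.
Since u(12) = u(0) = 28, the sequence is periodic with period 12.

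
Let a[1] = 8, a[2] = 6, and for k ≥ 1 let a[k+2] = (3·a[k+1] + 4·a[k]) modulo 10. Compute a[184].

4

Listing terms: a[1] = 8; a[2] = 6; a[3] = 0; a[4] = 4; a[5] = 2; a[6] = 2; a[7] = 4; a[8] = 0; a[9] = 6; a[10] = 8; a[11] = 8; a[12] = 6.
Since (a[11], a[12]) = (a[1], a[2]) = (8, 6) (two consecutive terms determine the rest), the sequence is periodic with period 10.
So a[184] = a[1 + ((184-1) mod 10)] = a[4] = 4.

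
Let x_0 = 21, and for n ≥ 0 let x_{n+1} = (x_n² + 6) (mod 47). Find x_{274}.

Listing terms: x_0 = 21; x_1 = 24; x_2 = 18; x_3 = 1; x_4 = 7; x_5 = 8; x_6 = 23; x_7 = 18.
Since x_7 = x_2 = 18, the sequence is eventually periodic: after a pre-period of length 2 it cycles with period 5.
For n ≥ 2, x_n depends only on (n - 2) mod 5. (274 - 2) mod 5 = 2, so x_{274} = x_4 = 7.

7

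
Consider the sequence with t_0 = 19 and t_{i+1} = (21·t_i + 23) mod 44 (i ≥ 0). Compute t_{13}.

26

Listing terms: t_0 = 19,  t_1 = 26,  t_2 = 41,  t_3 = 4,  t_4 = 19.
The sequence repeats with period 4.
So t_{13} = t_{0 + ((13-0) mod 4)} = t_1 = 26.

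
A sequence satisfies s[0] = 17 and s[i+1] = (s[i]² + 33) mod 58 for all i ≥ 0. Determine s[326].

49

Listing terms: s[0] = 17; s[1] = 32; s[2] = 13; s[3] = 28; s[4] = 5; s[5] = 0; s[6] = 33; s[7] = 20; s[8] = 27; s[9] = 8; s[10] = 39; s[11] = 46; s[12] = 3; s[13] = 42; s[14] = 57; s[15] = 34; s[16] = 29; s[17] = 4; s[18] = 49; s[19] = 56; s[20] = 37; s[21] = 10; s[22] = 17.
The sequence repeats with period 22.
So s[326] = s[0 + ((326-0) mod 22)] = s[18] = 49.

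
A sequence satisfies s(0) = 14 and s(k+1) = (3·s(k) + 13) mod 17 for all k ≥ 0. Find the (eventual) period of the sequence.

16

We have s(0) = 14, s(1) = 4, s(2) = 8, s(3) = 3, s(4) = 5, s(5) = 11, s(6) = 12, s(7) = 15, s(8) = 7, s(9) = 0, s(10) = 13, s(11) = 1, s(12) = 16, s(13) = 10, s(14) = 9, s(15) = 6, s(16) = 14.
The sequence repeats with period 16.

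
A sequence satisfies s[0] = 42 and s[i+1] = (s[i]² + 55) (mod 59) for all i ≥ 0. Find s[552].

s[0] = 42; s[1] = 49; s[2] = 37; s[3] = 8; s[4] = 1; s[5] = 56; s[6] = 5; s[7] = 21; s[8] = 24; s[9] = 41; s[10] = 25; s[11] = 31; s[12] = 13; s[13] = 47; s[14] = 22; s[15] = 8.
Since s[15] = s[3] = 8, the sequence is eventually periodic: after a pre-period of length 3 it cycles with period 12.
For i ≥ 3, s[i] depends only on (i - 3) mod 12. (552 - 3) mod 12 = 9, so s[552] = s[12] = 13.

13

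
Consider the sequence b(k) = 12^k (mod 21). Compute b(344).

18

Listing terms: b(1) = 12, b(2) = 18, b(3) = 6, b(4) = 9, b(5) = 3, b(6) = 15, b(7) = 12.
Since b(7) = b(1) = 12, the sequence is periodic with period 6.
So b(344) = b(1 + ((344-1) mod 6)) = b(2) = 18.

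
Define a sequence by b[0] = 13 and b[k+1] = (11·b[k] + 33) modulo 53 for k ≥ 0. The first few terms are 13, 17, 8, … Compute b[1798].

39

We have b[0] = 13, b[1] = 17, b[2] = 8, b[3] = 15, b[4] = 39, b[5] = 38, b[6] = 27, b[7] = 12, b[8] = 6, b[9] = 46, b[10] = 9, b[11] = 26, b[12] = 1, b[13] = 44, b[14] = 40, b[15] = 49, b[16] = 42, b[17] = 18, b[18] = 19, b[19] = 30, b[20] = 45, b[21] = 51, b[22] = 11, b[23] = 48, b[24] = 31, b[25] = 3, b[26] = 13.
Since b[26] = b[0] = 13, the sequence is periodic with period 26.
(1798 - 0) mod 26 = 4, so b[1798] = b[4] = 39.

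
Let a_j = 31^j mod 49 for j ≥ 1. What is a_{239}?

19

Listing terms: a_1 = 31, a_2 = 30, a_3 = 48, a_4 = 18, a_5 = 19, a_6 = 1, a_7 = 31.
Since a_7 = a_1 = 31, the sequence is periodic with period 6.
(239 - 1) mod 6 = 4, so a_{239} = a_5 = 19.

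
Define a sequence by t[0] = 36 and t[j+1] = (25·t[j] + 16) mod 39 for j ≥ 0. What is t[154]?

10

Computing terms: t[0] = 36, t[1] = 19, t[2] = 23, t[3] = 6, t[4] = 10, t[5] = 32, t[6] = 36.
The sequence repeats with period 6.
(154 - 0) mod 6 = 4, so t[154] = t[4] = 10.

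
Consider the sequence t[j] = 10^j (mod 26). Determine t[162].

We have t[0] = 1,  t[1] = 10,  t[2] = 22,  t[3] = 12,  t[4] = 16,  t[5] = 4,  t[6] = 14,  t[7] = 10.
Since t[7] = t[1] = 10, the sequence is eventually periodic: after a pre-period of length 1 it cycles with period 6.
For j ≥ 1, t[j] depends only on (j - 1) mod 6. (162 - 1) mod 6 = 5, so t[162] = t[6] = 14.

14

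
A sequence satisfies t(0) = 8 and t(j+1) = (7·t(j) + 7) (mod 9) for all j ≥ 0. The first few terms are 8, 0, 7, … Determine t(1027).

0

t(0) = 8, t(1) = 0, t(2) = 7, t(3) = 2, t(4) = 3, t(5) = 1, t(6) = 5, t(7) = 6, t(8) = 4, t(9) = 8.
The sequence repeats with period 9.
So t(1027) = t(0 + ((1027-0) mod 9)) = t(1) = 0.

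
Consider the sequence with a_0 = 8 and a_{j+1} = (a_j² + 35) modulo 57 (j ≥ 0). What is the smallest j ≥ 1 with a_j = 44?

8

Computing terms: a_0 = 8, a_1 = 42, a_2 = 32, a_3 = 33, a_4 = 41, a_5 = 6, a_6 = 14, a_7 = 3, a_8 = 44, a_9 = 33.
Since a_9 = a_3 = 33, the sequence is eventually periodic: after a pre-period of length 3 it cycles with period 6.
The value 44 first appears (with j ≥ 1) at a_8.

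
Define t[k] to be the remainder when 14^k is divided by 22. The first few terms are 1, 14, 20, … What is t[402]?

t[0] = 1, t[1] = 14, t[2] = 20, t[3] = 16, t[4] = 4, t[5] = 12, t[6] = 14.
Since t[6] = t[1] = 14, the sequence is eventually periodic: after a pre-period of length 1 it cycles with period 5.
For k ≥ 1, t[k] depends only on (k - 1) mod 5. (402 - 1) mod 5 = 1, so t[402] = t[2] = 20.

20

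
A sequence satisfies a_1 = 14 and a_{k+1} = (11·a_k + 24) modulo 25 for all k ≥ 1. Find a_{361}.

4

Listing terms: a_1 = 14, a_2 = 3, a_3 = 7, a_4 = 1, a_5 = 10, a_6 = 9, a_7 = 23, a_8 = 2, a_9 = 21, a_{10} = 5, a_{11} = 4, a_{12} = 18, a_{13} = 22, a_{14} = 16, a_{15} = 0, a_{16} = 24, a_{17} = 13, a_{18} = 17, a_{19} = 11, a_{20} = 20, a_{21} = 19, a_{22} = 8, a_{23} = 12, a_{24} = 6, a_{25} = 15, a_{26} = 14.
Since a_{26} = a_1 = 14, the sequence is periodic with period 25.
So a_{361} = a_{1 + ((361-1) mod 25)} = a_{11} = 4.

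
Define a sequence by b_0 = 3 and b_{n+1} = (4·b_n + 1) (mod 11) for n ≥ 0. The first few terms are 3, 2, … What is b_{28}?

We have b_0 = 3, b_1 = 2, b_2 = 9, b_3 = 4, b_4 = 6, b_5 = 3.
The sequence repeats with period 5.
So b_{28} = b_{0 + ((28-0) mod 5)} = b_3 = 4.

4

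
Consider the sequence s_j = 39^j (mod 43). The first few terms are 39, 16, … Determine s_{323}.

39

s_1 = 39, s_2 = 16, s_3 = 22, s_4 = 41, s_5 = 8, s_6 = 11, s_7 = 42, s_8 = 4, s_9 = 27, s_{10} = 21, s_{11} = 2, s_{12} = 35, s_{13} = 32, s_{14} = 1, s_{15} = 39.
Since s_{15} = s_1 = 39, the sequence is periodic with period 14.
So s_{323} = s_{1 + ((323-1) mod 14)} = s_1 = 39.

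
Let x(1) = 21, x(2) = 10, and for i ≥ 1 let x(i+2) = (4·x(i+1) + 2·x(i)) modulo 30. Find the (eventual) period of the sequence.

Computing terms: x(1) = 21; x(2) = 10; x(3) = 22; x(4) = 18; x(5) = 26; x(6) = 20; x(7) = 12; x(8) = 28; x(9) = 16; x(10) = 0; x(11) = 2; x(12) = 8; x(13) = 6; x(14) = 10; x(15) = 22.
Since (x(14), x(15)) = (x(2), x(3)) = (10, 22) (two consecutive terms determine the rest), the sequence is eventually periodic: after a pre-period of length 1 it cycles with period 12.

12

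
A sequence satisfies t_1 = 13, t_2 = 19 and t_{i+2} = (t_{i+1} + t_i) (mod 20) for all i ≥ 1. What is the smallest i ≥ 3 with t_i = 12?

3

We have t_1 = 13; t_2 = 19; t_3 = 12; t_4 = 11; t_5 = 3; t_6 = 14; t_7 = 17; t_8 = 11; t_9 = 8; t_{10} = 19; t_{11} = 7; t_{12} = 6; t_{13} = 13; t_{14} = 19.
Since (t_{13}, t_{14}) = (t_1, t_2) = (13, 19) (two consecutive terms determine the rest), the sequence is periodic with period 12.
The value 12 first appears (with i ≥ 3) at t_3.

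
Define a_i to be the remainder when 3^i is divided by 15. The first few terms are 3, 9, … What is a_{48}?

Computing terms: a_1 = 3,  a_2 = 9,  a_3 = 12,  a_4 = 6,  a_5 = 3.
Since a_5 = a_1 = 3, the sequence is periodic with period 4.
So a_{48} = a_{1 + ((48-1) mod 4)} = a_4 = 6.

6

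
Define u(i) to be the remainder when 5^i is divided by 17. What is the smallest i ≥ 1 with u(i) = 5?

1

Computing terms: u(0) = 1; u(1) = 5; u(2) = 8; u(3) = 6; u(4) = 13; u(5) = 14; u(6) = 2; u(7) = 10; u(8) = 16; u(9) = 12; u(10) = 9; u(11) = 11; u(12) = 4; u(13) = 3; u(14) = 15; u(15) = 7; u(16) = 1.
The sequence repeats with period 16.
The value 5 first appears (with i ≥ 1) at u(1).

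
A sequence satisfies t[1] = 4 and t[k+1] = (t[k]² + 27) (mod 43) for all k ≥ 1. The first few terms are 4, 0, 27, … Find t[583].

41

We have t[1] = 4; t[2] = 0; t[3] = 27; t[4] = 25; t[5] = 7; t[6] = 33; t[7] = 41; t[8] = 31; t[9] = 42; t[10] = 28; t[11] = 37; t[12] = 20; t[13] = 40; t[14] = 36; t[15] = 33.
Since t[15] = t[6] = 33, the sequence is eventually periodic: after a pre-period of length 5 it cycles with period 9.
For k ≥ 6, t[k] depends only on (k - 6) mod 9. (583 - 6) mod 9 = 1, so t[583] = t[7] = 41.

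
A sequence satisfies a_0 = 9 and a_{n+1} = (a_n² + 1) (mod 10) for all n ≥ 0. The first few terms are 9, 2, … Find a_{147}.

Listing terms: a_0 = 9; a_1 = 2; a_2 = 5; a_3 = 6; a_4 = 7; a_5 = 0; a_6 = 1; a_7 = 2.
Since a_7 = a_1 = 2, the sequence is eventually periodic: after a pre-period of length 1 it cycles with period 6.
For n ≥ 1, a_n depends only on (n - 1) mod 6. (147 - 1) mod 6 = 2, so a_{147} = a_3 = 6.

6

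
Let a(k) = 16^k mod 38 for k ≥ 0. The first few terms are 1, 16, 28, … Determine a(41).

Listing terms: a(0) = 1; a(1) = 16; a(2) = 28; a(3) = 30; a(4) = 24; a(5) = 4; a(6) = 26; a(7) = 36; a(8) = 6; a(9) = 20; a(10) = 16.
Since a(10) = a(1) = 16, the sequence is eventually periodic: after a pre-period of length 1 it cycles with period 9.
For k ≥ 1, a(k) depends only on (k - 1) mod 9. (41 - 1) mod 9 = 4, so a(41) = a(5) = 4.

4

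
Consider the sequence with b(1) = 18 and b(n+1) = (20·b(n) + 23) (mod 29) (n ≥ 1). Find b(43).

We have b(1) = 18; b(2) = 6; b(3) = 27; b(4) = 12; b(5) = 2; b(6) = 5; b(7) = 7; b(8) = 18.
The sequence repeats with period 7.
(43 - 1) mod 7 = 0, so b(43) = b(1) = 18.

18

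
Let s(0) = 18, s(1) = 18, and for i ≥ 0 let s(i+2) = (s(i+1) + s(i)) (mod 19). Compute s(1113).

1

s(0) = 18; s(1) = 18; s(2) = 17; s(3) = 16; s(4) = 14; s(5) = 11; s(6) = 6; s(7) = 17; s(8) = 4; s(9) = 2; s(10) = 6; s(11) = 8; s(12) = 14; s(13) = 3; s(14) = 17; s(15) = 1; s(16) = 18; s(17) = 0; s(18) = 18; s(19) = 18.
The sequence repeats with period 18.
So s(1113) = s(0 + ((1113-0) mod 18)) = s(15) = 1.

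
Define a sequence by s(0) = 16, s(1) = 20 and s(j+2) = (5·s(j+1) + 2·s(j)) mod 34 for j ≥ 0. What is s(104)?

s(0) = 16, s(1) = 20, s(2) = 30, s(3) = 20, s(4) = 24, s(5) = 24, s(6) = 32, s(7) = 4, s(8) = 16, s(9) = 20.
Since (s(8), s(9)) = (s(0), s(1)) = (16, 20) (two consecutive terms determine the rest), the sequence is periodic with period 8.
(104 - 0) mod 8 = 0, so s(104) = s(0) = 16.

16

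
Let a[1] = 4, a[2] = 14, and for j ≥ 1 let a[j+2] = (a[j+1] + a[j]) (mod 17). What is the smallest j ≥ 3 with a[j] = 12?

Computing terms: a[1] = 4; a[2] = 14; a[3] = 1; a[4] = 15; a[5] = 16; a[6] = 14; a[7] = 13; a[8] = 10; a[9] = 6; a[10] = 16; a[11] = 5; a[12] = 4; a[13] = 9; a[14] = 13; a[15] = 5; a[16] = 1; a[17] = 6; a[18] = 7; a[19] = 13; a[20] = 3; a[21] = 16; a[22] = 2; a[23] = 1; a[24] = 3; a[25] = 4; a[26] = 7; a[27] = 11; a[28] = 1; a[29] = 12; a[30] = 13; a[31] = 8; a[32] = 4; a[33] = 12; a[34] = 16; a[35] = 11; a[36] = 10; a[37] = 4; a[38] = 14.
Since (a[37], a[38]) = (a[1], a[2]) = (4, 14) (two consecutive terms determine the rest), the sequence is periodic with period 36.
The value 12 first appears (with j ≥ 3) at a[29].

29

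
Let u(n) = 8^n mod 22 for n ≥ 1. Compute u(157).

Computing terms: u(1) = 8,  u(2) = 20,  u(3) = 6,  u(4) = 4,  u(5) = 10,  u(6) = 14,  u(7) = 2,  u(8) = 16,  u(9) = 18,  u(10) = 12,  u(11) = 8.
The sequence repeats with period 10.
So u(157) = u(1 + ((157-1) mod 10)) = u(7) = 2.

2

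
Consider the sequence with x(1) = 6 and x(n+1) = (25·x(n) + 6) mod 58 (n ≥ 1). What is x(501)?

Computing terms: x(1) = 6; x(2) = 40; x(3) = 20; x(4) = 42; x(5) = 12; x(6) = 16; x(7) = 0; x(8) = 6.
Since x(8) = x(1) = 6, the sequence is periodic with period 7.
So x(501) = x(1 + ((501-1) mod 7)) = x(4) = 42.

42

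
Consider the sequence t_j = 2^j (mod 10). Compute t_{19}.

8

Computing terms: t_0 = 1,  t_1 = 2,  t_2 = 4,  t_3 = 8,  t_4 = 6,  t_5 = 2.
Since t_5 = t_1 = 2, the sequence is eventually periodic: after a pre-period of length 1 it cycles with period 4.
For j ≥ 1, t_j depends only on (j - 1) mod 4. (19 - 1) mod 4 = 2, so t_{19} = t_3 = 8.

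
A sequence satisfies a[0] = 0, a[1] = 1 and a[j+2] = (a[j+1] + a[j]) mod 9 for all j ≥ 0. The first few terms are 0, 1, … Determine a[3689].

4

We have a[0] = 0; a[1] = 1; a[2] = 1; a[3] = 2; a[4] = 3; a[5] = 5; a[6] = 8; a[7] = 4; a[8] = 3; a[9] = 7; a[10] = 1; a[11] = 8; a[12] = 0; a[13] = 8; a[14] = 8; a[15] = 7; a[16] = 6; a[17] = 4; a[18] = 1; a[19] = 5; a[20] = 6; a[21] = 2; a[22] = 8; a[23] = 1; a[24] = 0; a[25] = 1.
Since (a[24], a[25]) = (a[0], a[1]) = (0, 1) (two consecutive terms determine the rest), the sequence is periodic with period 24.
(3689 - 0) mod 24 = 17, so a[3689] = a[17] = 4.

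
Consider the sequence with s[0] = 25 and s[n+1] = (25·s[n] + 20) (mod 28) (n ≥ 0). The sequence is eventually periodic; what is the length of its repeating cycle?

3

We have s[0] = 25,  s[1] = 1,  s[2] = 17,  s[3] = 25.
Since s[3] = s[0] = 25, the sequence is periodic with period 3.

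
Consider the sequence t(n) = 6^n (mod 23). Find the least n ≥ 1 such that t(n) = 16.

We have t(0) = 1; t(1) = 6; t(2) = 13; t(3) = 9; t(4) = 8; t(5) = 2; t(6) = 12; t(7) = 3; t(8) = 18; t(9) = 16; t(10) = 4; t(11) = 1.
The sequence repeats with period 11.
The value 16 first appears (with n ≥ 1) at t(9).

9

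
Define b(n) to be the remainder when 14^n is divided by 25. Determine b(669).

9

b(0) = 1; b(1) = 14; b(2) = 21; b(3) = 19; b(4) = 16; b(5) = 24; b(6) = 11; b(7) = 4; b(8) = 6; b(9) = 9; b(10) = 1.
The sequence repeats with period 10.
So b(669) = b(0 + ((669-0) mod 10)) = b(9) = 9.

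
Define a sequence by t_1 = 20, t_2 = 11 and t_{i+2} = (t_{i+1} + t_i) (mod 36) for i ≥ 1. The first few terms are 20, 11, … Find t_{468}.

27

Computing terms: t_1 = 20; t_2 = 11; t_3 = 31; t_4 = 6; t_5 = 1; t_6 = 7; t_7 = 8; t_8 = 15; t_9 = 23; t_{10} = 2; t_{11} = 25; t_{12} = 27; t_{13} = 16; t_{14} = 7; t_{15} = 23; t_{16} = 30; t_{17} = 17; t_{18} = 11; t_{19} = 28; t_{20} = 3; t_{21} = 31; t_{22} = 34; t_{23} = 29; t_{24} = 27; t_{25} = 20; t_{26} = 11.
The sequence repeats with period 24.
(468 - 1) mod 24 = 11, so t_{468} = t_{12} = 27.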